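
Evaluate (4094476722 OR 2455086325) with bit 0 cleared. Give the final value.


Step 1: 4094476722 | 2455086325 = 4133348855
Step 2: 4133348855 & ~(1 << 0) = 4133348854

4133348854


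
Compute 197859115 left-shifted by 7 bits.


0b1011110010110001011100101011 << 7 = 0b10111100101100010111001010110000000 = 25325966720

25325966720


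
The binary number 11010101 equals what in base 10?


11010101 in decimal = 213

213


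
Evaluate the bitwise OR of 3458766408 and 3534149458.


0b11001110001010001001011001001000 | 0b11010010101001101101011101010010 = 0b11011110101011101101011101011010 = 3736000346

3736000346


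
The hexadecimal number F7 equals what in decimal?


F7 hex = 247 decimal

247


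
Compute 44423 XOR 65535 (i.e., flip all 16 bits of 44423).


44423 ^ 65535 = 21112

21112


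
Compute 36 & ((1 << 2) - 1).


36 & 3 = 0

0


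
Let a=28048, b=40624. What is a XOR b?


28048 ^ 40624 = 62240

62240


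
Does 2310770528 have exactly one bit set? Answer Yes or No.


0b10001001101110111000111101100000. Multiple bits set => No

No


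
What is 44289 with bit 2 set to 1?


44289 | (1 << 2) = 44289 | 4 = 44293

44293


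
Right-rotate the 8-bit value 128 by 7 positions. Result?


Rotate 0b10000000 right by 7 (8-bit) = 0b1 = 1

1


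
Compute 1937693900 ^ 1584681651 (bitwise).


0b1110011011111101101110011001100 ^ 0b1011110011101000101001010110011 = 0b101101000010101000111001111111 = 755666559

755666559


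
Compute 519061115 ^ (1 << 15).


519061115 ^ (1 << 15) = 519061115 ^ 32768 = 519093883

519093883


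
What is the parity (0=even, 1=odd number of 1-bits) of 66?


0b1000010 has 2 ones => parity 0

0


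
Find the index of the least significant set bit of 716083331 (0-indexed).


0b101010101011101001000010000011. Lowest set bit at position 0

0


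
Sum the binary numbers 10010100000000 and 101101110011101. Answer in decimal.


10010100000000 + 101101110011101 = 1000000010011101 = 32925

32925


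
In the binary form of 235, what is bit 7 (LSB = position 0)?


0b11101011, position 7 = 1

1


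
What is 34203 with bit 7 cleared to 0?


34203 & ~(1 << 7) = 34075

34075


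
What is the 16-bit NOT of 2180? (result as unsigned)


~0b100010000100 = 0b1111011101111011 = 63355 (16-bit unsigned)

63355


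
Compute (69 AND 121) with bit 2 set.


Step 1: 69 & 121 = 65
Step 2: 65 | (1 << 2) = 65 | 4 = 69

69


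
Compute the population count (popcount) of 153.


0b10011001 has 4 set bits

4


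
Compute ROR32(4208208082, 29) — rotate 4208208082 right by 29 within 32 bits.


Rotate 0b11111010110101000010100011010010 right by 29 (32-bit) = 0b11010110101000010100011010010111 = 3600893591

3600893591


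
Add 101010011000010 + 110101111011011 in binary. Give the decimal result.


101010011000010 + 110101111011011 = 1100000010011101 = 49309

49309


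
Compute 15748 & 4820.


0b11110110000100 & 0b1001011010100 = 0b1000010000100 = 4228

4228


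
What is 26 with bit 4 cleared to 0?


26 & ~(1 << 4) = 10

10


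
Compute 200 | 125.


0b11001000 | 0b1111101 = 0b11111101 = 253

253


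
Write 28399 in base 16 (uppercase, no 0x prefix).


28399 = 6EEF hex

6EEF


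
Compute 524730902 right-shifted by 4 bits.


0b11111010001101100001000010110 >> 4 = 0b1111101000110110000100001 = 32795681

32795681


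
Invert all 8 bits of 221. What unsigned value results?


221 ^ 255 = 34

34


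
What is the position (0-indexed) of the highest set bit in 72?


0b1001000. Highest set bit at position 6

6


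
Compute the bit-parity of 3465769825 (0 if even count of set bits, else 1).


0b11001110100100110111001101100001 has 17 ones => parity 1

1


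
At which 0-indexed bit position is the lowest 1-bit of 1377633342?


0b1010010000111010000010000111110. Lowest set bit at position 1

1


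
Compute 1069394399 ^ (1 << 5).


1069394399 ^ (1 << 5) = 1069394399 ^ 32 = 1069394431

1069394431


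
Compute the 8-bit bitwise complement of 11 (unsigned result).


~0b1011 = 0b11110100 = 244 (8-bit unsigned)

244


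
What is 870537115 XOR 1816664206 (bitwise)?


0b110011111000110101011110011011 ^ 0b1101100010010000001100010001110 = 0b1011111101010110100111100010101 = 1605062421

1605062421


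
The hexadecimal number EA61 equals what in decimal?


EA61 hex = 60001 decimal

60001


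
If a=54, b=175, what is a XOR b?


54 ^ 175 = 153

153


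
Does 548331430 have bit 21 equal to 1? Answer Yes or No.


0b100000101011101101111110100110, bit 21 = 1. Yes

Yes


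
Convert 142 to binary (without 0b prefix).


142 = 10001110 in binary

10001110


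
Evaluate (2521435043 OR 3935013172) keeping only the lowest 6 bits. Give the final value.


Step 1: 2521435043 | 3935013172 = 4274752439
Step 2: 4274752439 & 63 = 55

55


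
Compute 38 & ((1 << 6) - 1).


38 & 63 = 38

38


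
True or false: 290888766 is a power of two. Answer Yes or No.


0b10001010101101001110000111110. Multiple bits set => No

No


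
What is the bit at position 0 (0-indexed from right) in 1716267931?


0b1100110010011000010101110011011, position 0 = 1

1


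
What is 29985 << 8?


0b111010100100001 << 8 = 0b11101010010000100000000 = 7676160

7676160


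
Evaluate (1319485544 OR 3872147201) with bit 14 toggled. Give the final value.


Step 1: 1319485544 | 3872147201 = 4008560489
Step 2: 4008560489 ^ (1 << 14) = 4008560489 ^ 16384 = 4008544105

4008544105


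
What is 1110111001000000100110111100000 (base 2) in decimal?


1110111001000000100110111100000 in decimal = 1998605792

1998605792


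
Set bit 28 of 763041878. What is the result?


763041878 | (1 << 28) = 763041878 | 268435456 = 1031477334

1031477334


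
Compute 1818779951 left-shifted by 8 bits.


0b1101100011010000110000100101111 << 8 = 0b110110001101000011000010010111100000000 = 465607667456

465607667456


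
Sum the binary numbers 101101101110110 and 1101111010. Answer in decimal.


101101101110110 + 1101111010 = 101111011110000 = 24304

24304


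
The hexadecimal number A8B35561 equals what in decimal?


A8B35561 hex = 2830325089 decimal

2830325089


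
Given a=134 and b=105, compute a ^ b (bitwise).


134 ^ 105 = 239

239


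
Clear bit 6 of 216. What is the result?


216 & ~(1 << 6) = 152

152


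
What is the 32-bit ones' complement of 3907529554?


3907529554 ^ 4294967295 = 387437741

387437741


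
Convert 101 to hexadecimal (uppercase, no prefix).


101 = 65 hex

65


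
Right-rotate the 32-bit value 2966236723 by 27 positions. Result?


Rotate 0b10110000110011010010111000110011 right by 27 (32-bit) = 0b11001101001011100011001110110 = 430294646

430294646


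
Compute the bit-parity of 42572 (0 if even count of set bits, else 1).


0b1010011001001100 has 7 ones => parity 1

1


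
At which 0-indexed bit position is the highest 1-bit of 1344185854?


0b1010000000111101010010111111110. Highest set bit at position 30

30


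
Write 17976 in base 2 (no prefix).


17976 = 100011000111000 in binary

100011000111000


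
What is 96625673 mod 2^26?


96625673 & 67108863 = 29516809

29516809


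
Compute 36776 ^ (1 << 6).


36776 ^ (1 << 6) = 36776 ^ 64 = 36840

36840


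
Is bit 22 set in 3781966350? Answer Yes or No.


0b11100001011011000011101000001110, bit 22 = 1. Yes

Yes


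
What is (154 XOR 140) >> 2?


Step 1: 154 ^ 140 = 22
Step 2: 22 >> 2 = 5

5


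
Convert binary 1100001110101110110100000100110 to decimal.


1100001110101110110100000100110 in decimal = 1641506854

1641506854


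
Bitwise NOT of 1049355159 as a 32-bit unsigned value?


~0b111110100010111110001110010111 = 0b11000001011101000001110001101000 = 3245612136 (32-bit unsigned)

3245612136


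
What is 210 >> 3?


0b11010010 >> 3 = 0b11010 = 26

26


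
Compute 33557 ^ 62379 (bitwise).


0b1000001100010101 ^ 0b1111001110101011 = 0b111000010111110 = 28862

28862


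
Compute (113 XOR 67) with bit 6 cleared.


Step 1: 113 ^ 67 = 50
Step 2: 50 & ~(1 << 6) = 50

50


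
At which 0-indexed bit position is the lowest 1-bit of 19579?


0b100110001111011. Lowest set bit at position 0

0


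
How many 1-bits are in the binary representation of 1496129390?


0b1011001001011010001111101101110 has 18 set bits

18


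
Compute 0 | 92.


0b0 | 0b1011100 = 0b1011100 = 92

92


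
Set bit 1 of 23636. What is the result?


23636 | (1 << 1) = 23636 | 2 = 23638

23638


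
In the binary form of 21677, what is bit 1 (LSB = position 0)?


0b101010010101101, position 1 = 0

0


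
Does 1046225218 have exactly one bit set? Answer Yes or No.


0b111110010111000010000101000010. Multiple bits set => No

No


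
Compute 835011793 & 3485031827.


0b110001110001010100010011010001 & 0b11001111101110010101110110010011 = 0b1100000010100010010010001 = 25248913

25248913


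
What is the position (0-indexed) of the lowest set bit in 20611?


0b101000010000011. Lowest set bit at position 0

0


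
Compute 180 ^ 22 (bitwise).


0b10110100 ^ 0b10110 = 0b10100010 = 162

162


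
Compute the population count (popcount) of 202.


0b11001010 has 4 set bits

4


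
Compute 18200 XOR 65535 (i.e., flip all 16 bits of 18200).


18200 ^ 65535 = 47335

47335


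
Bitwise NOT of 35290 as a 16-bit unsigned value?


~0b1000100111011010 = 0b111011000100101 = 30245 (16-bit unsigned)

30245


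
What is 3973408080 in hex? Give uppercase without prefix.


3973408080 = ECD56550 hex

ECD56550


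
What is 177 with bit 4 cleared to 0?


177 & ~(1 << 4) = 161

161


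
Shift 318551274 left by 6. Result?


0b10010111111001011010011101010 << 6 = 0b10010111111001011010011101010000000 = 20387281536

20387281536


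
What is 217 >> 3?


0b11011001 >> 3 = 0b11011 = 27

27


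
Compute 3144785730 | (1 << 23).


3144785730 | (1 << 23) = 3144785730 | 8388608 = 3153174338

3153174338


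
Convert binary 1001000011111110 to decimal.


1001000011111110 in decimal = 37118

37118


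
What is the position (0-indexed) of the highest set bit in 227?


0b11100011. Highest set bit at position 7

7


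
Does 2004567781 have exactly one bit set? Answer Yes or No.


0b1110111011110110100011011100101. Multiple bits set => No

No


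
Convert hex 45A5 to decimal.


45A5 hex = 17829 decimal

17829


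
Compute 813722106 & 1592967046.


0b110000100000000110100111111010 & 0b1011110111100101011111110000110 = 0b10000100000000010100110000010 = 276834690

276834690


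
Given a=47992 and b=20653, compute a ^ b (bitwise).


47992 ^ 20653 = 60373

60373


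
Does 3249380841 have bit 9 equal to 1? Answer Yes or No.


0b11000001101011011001110111101001, bit 9 = 0. No

No


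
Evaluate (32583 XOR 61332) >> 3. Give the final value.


Step 1: 32583 ^ 61332 = 37075
Step 2: 37075 >> 3 = 4634

4634


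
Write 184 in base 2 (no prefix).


184 = 10111000 in binary

10111000


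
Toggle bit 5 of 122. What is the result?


122 ^ (1 << 5) = 122 ^ 32 = 90

90


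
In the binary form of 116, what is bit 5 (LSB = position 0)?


0b1110100, position 5 = 1

1


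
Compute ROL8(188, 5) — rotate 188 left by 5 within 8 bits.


Rotate 0b10111100 left by 5 (8-bit) = 0b10010111 = 151

151


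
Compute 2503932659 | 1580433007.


0b10010101001111101111101011110011 | 0b1011110001100110111111001101111 = 0b11011111001111111111111011111111 = 3745513215

3745513215


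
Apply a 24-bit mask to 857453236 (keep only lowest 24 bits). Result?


857453236 & 16777215 = 1815220

1815220


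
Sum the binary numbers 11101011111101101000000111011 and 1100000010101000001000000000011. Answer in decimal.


11101011111101101000000111011 + 1100000010101000001000000000011 = 1111101110100101110000000111110 = 2110971966

2110971966


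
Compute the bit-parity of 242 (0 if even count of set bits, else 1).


0b11110010 has 5 ones => parity 1

1


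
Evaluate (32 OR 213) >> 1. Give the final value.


Step 1: 32 | 213 = 245
Step 2: 245 >> 1 = 122

122


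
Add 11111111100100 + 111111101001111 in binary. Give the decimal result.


11111111100100 + 111111101001111 = 1011111100110011 = 48947

48947


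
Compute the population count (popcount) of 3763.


0b111010110011 has 8 set bits

8


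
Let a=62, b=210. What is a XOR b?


62 ^ 210 = 236

236


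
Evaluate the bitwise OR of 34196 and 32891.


0b1000010110010100 | 0b1000000001111011 = 0b1000010111111111 = 34303

34303


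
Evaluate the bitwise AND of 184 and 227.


0b10111000 & 0b11100011 = 0b10100000 = 160

160


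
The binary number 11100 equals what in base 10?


11100 in decimal = 28

28


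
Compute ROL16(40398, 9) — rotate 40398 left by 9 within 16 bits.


Rotate 0b1001110111001110 left by 9 (16-bit) = 0b1001110100111011 = 40251

40251


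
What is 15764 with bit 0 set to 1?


15764 | (1 << 0) = 15764 | 1 = 15765

15765


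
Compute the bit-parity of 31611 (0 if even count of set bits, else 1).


0b111101101111011 has 12 ones => parity 0

0


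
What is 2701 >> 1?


0b101010001101 >> 1 = 0b10101000110 = 1350

1350


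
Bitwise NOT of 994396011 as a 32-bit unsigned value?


~0b111011010001010100011101101011 = 0b11000100101110101011100010010100 = 3300571284 (32-bit unsigned)

3300571284


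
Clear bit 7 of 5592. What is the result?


5592 & ~(1 << 7) = 5464

5464


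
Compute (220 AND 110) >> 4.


Step 1: 220 & 110 = 76
Step 2: 76 >> 4 = 4

4


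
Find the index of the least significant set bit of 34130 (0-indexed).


0b1000010101010010. Lowest set bit at position 1

1


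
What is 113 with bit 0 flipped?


113 ^ (1 << 0) = 113 ^ 1 = 112

112


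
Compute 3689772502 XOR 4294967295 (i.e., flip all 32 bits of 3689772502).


3689772502 ^ 4294967295 = 605194793

605194793


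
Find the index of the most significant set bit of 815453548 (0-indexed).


0b110000100110101101010101101100. Highest set bit at position 29

29


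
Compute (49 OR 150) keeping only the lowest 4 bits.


Step 1: 49 | 150 = 183
Step 2: 183 & 15 = 7

7


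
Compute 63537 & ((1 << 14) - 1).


63537 & 16383 = 14385

14385


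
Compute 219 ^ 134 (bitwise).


0b11011011 ^ 0b10000110 = 0b1011101 = 93

93


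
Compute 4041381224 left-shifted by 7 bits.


0b11110000111000101001010101101000 << 7 = 0b111100001110001010010101011010000000000 = 517296796672

517296796672


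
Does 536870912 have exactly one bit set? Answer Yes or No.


0b100000000000000000000000000000. Only one bit set => Yes

Yes


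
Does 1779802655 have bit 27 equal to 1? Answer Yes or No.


0b1101010000101011010001000011111, bit 27 = 1. Yes

Yes


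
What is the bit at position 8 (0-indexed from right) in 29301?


0b111001001110101, position 8 = 0

0


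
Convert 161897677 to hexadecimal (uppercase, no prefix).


161897677 = 9A65CCD hex

9A65CCD


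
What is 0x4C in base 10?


4C hex = 76 decimal

76


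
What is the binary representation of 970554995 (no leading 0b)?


970554995 = 111001110110010111111001110011 in binary

111001110110010111111001110011


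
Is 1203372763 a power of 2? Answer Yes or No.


0b1000111101110100000001011011011. Multiple bits set => No

No


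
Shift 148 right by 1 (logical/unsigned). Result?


0b10010100 >> 1 = 0b1001010 = 74

74


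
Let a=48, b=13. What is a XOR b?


48 ^ 13 = 61

61


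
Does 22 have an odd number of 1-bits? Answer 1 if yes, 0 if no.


0b10110 has 3 ones => parity 1

1


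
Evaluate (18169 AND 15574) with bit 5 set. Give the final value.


Step 1: 18169 & 15574 = 1232
Step 2: 1232 | (1 << 5) = 1232 | 32 = 1264

1264


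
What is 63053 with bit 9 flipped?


63053 ^ (1 << 9) = 63053 ^ 512 = 62541

62541


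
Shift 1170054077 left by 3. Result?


0b1000101101111011001101110111101 << 3 = 0b1000101101111011001101110111101000 = 9360432616

9360432616


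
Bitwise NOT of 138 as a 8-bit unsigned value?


~0b10001010 = 0b1110101 = 117 (8-bit unsigned)

117


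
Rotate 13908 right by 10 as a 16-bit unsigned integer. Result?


Rotate 0b11011001010100 right by 10 (16-bit) = 0b1001010100001101 = 38157

38157


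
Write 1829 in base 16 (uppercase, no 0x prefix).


1829 = 725 hex

725


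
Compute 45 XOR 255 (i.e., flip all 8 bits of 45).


45 ^ 255 = 210

210


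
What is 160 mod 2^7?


160 & 127 = 32

32


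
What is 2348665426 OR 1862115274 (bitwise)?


0b10001011111111011100101001010010 | 0b1101110111111011001111111001010 = 0b11101111111111011101111111011010 = 4026392538

4026392538


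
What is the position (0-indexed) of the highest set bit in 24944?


0b110000101110000. Highest set bit at position 14

14


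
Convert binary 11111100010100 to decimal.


11111100010100 in decimal = 16148

16148


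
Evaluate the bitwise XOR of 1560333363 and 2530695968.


0b1011101000000001100110000110011 ^ 0b10010110110101110101101100100000 = 0b11001011110101111001011100010011 = 3419903763

3419903763


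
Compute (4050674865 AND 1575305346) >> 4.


Step 1: 4050674865 & 1575305346 = 1365262464
Step 2: 1365262464 >> 4 = 85328904

85328904


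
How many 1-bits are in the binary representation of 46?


0b101110 has 4 set bits

4


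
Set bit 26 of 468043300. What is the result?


468043300 | (1 << 26) = 468043300 | 67108864 = 535152164

535152164


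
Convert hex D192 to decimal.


D192 hex = 53650 decimal

53650


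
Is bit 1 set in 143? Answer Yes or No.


0b10001111, bit 1 = 1. Yes

Yes


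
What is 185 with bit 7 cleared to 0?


185 & ~(1 << 7) = 57

57


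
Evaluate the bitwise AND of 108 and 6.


0b1101100 & 0b110 = 0b100 = 4

4


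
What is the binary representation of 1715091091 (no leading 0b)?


1715091091 = 1100110001110100011011010010011 in binary

1100110001110100011011010010011


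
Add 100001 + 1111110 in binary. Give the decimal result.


100001 + 1111110 = 10011111 = 159

159


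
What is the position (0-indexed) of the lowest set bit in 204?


0b11001100. Lowest set bit at position 2

2


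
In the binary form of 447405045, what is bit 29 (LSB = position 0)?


0b11010101010101101101111110101, position 29 = 0

0


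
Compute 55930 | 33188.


0b1101101001111010 | 0b1000000110100100 = 0b1101101111111110 = 56318

56318


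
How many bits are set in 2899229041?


0b10101100110011101011100101110001 has 18 set bits

18


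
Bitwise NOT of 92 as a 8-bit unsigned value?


~0b1011100 = 0b10100011 = 163 (8-bit unsigned)

163


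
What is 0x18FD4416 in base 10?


18FD4416 hex = 419251222 decimal

419251222


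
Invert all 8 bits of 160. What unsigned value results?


160 ^ 255 = 95

95


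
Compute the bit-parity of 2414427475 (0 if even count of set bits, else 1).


0b10001111111010010011110101010011 has 19 ones => parity 1

1


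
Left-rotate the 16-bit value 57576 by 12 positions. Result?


Rotate 0b1110000011101000 left by 12 (16-bit) = 0b1000111000001110 = 36366

36366


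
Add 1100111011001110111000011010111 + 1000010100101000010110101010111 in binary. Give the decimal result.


1100111011001110111000011010111 + 1000010100101000010110101010111 = 10101001111110111001111000101110 = 2851839534

2851839534


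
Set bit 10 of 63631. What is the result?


63631 | (1 << 10) = 63631 | 1024 = 64655

64655


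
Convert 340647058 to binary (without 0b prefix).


340647058 = 10100010011011101110010010010 in binary

10100010011011101110010010010


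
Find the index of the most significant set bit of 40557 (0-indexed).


0b1001111001101101. Highest set bit at position 15

15


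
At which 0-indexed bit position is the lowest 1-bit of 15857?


0b11110111110001. Lowest set bit at position 0

0


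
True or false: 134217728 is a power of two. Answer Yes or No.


0b1000000000000000000000000000. Only one bit set => Yes

Yes


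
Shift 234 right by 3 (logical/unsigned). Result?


0b11101010 >> 3 = 0b11101 = 29

29


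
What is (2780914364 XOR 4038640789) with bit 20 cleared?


Step 1: 2780914364 ^ 4038640789 = 1434035753
Step 2: 1434035753 & ~(1 << 20) = 1432987177

1432987177


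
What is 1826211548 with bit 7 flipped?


1826211548 ^ (1 << 7) = 1826211548 ^ 128 = 1826211420

1826211420


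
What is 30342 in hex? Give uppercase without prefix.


30342 = 7686 hex

7686


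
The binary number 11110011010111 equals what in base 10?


11110011010111 in decimal = 15575

15575


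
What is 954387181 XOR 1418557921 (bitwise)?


0b111000111000101100101011101101 ^ 0b1010100100011010111100111100001 = 0b1101100011011111011001100001100 = 1819259660

1819259660


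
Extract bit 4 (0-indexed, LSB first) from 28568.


0b110111110011000, position 4 = 1

1


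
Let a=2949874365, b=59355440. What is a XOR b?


2949874365 ^ 59355440 = 2891592589

2891592589


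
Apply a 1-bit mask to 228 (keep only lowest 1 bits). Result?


228 & 1 = 0

0


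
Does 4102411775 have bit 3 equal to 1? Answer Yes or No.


0b11110100100001011101010111111111, bit 3 = 1. Yes

Yes


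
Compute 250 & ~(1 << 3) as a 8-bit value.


250 & ~(1 << 3) = 242

242


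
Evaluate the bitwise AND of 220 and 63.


0b11011100 & 0b111111 = 0b11100 = 28

28


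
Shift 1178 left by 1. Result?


0b10010011010 << 1 = 0b100100110100 = 2356

2356


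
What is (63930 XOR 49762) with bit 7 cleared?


Step 1: 63930 ^ 49762 = 15320
Step 2: 15320 & ~(1 << 7) = 15192

15192


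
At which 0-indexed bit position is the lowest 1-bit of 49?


0b110001. Lowest set bit at position 0

0


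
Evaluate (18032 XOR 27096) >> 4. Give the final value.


Step 1: 18032 ^ 27096 = 12200
Step 2: 12200 >> 4 = 762

762


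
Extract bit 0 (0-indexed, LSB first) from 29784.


0b111010001011000, position 0 = 0

0


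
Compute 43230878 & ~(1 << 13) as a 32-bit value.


43230878 & ~(1 << 13) = 43222686

43222686


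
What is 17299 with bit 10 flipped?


17299 ^ (1 << 10) = 17299 ^ 1024 = 18323

18323


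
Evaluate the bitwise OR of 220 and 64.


0b11011100 | 0b1000000 = 0b11011100 = 220

220


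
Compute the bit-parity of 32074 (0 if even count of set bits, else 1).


0b111110101001010 has 9 ones => parity 1

1


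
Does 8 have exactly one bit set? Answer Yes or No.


0b1000. Only one bit set => Yes

Yes


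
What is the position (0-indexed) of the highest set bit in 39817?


0b1001101110001001. Highest set bit at position 15

15


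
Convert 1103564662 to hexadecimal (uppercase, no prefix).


1103564662 = 41C70F76 hex

41C70F76


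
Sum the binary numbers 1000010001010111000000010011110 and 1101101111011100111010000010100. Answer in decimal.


1000010001010111000000010011110 + 1101101111011100111010000010100 = 10110000000110011111010010110010 = 2954491058

2954491058


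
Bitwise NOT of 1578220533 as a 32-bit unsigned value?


~0b1011110000100011011101111110101 = 0b10100001111011100100010000001010 = 2716746762 (32-bit unsigned)

2716746762


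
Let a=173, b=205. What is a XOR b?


173 ^ 205 = 96

96


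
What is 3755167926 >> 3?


0b11011111110100110101000010110110 >> 3 = 0b11011111110100110101000010110 = 469395990

469395990


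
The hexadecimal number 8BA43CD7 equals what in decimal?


8BA43CD7 hex = 2342796503 decimal

2342796503


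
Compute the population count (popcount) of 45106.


0b1011000000110010 has 6 set bits

6


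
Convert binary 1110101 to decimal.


1110101 in decimal = 117

117


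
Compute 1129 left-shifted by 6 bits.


0b10001101001 << 6 = 0b10001101001000000 = 72256

72256


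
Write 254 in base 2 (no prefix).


254 = 11111110 in binary

11111110


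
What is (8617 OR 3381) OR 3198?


Step 1: 8617 | 3381 = 11709
Step 2: 11709 | 3198 = 11775

11775


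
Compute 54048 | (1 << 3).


54048 | (1 << 3) = 54048 | 8 = 54056

54056


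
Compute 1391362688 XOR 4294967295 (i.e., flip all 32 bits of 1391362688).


1391362688 ^ 4294967295 = 2903604607

2903604607


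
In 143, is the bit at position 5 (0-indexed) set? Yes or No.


0b10001111, bit 5 = 0. No

No


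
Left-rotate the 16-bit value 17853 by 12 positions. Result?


Rotate 0b100010110111101 left by 12 (16-bit) = 0b1101010001011011 = 54363

54363


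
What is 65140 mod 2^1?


65140 & 1 = 0

0


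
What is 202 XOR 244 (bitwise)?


0b11001010 ^ 0b11110100 = 0b111110 = 62

62


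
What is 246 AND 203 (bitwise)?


0b11110110 & 0b11001011 = 0b11000010 = 194

194


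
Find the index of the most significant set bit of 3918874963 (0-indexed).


0b11101001100101010100100101010011. Highest set bit at position 31

31


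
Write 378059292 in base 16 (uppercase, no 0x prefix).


378059292 = 1688BA1C hex

1688BA1C


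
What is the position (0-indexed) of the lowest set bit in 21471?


0b101001111011111. Lowest set bit at position 0

0


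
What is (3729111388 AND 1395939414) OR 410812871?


Step 1: 3729111388 & 1395939414 = 1376000084
Step 2: 1376000084 | 410812871 = 1518115287

1518115287


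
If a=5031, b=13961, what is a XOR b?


5031 ^ 13961 = 9518

9518


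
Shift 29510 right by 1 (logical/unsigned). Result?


0b111001101000110 >> 1 = 0b11100110100011 = 14755

14755


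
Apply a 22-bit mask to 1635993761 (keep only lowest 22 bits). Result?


1635993761 & 4194303 = 215201

215201


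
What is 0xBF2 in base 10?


BF2 hex = 3058 decimal

3058


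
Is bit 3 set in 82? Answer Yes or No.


0b1010010, bit 3 = 0. No

No


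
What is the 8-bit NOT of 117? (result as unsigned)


~0b1110101 = 0b10001010 = 138 (8-bit unsigned)

138


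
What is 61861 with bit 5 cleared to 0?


61861 & ~(1 << 5) = 61829

61829


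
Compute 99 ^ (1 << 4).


99 ^ (1 << 4) = 99 ^ 16 = 115

115


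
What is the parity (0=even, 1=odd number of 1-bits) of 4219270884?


0b11111011011111001111011011100100 has 22 ones => parity 0

0


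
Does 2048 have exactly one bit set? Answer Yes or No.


0b100000000000. Only one bit set => Yes

Yes


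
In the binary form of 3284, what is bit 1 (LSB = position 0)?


0b110011010100, position 1 = 0

0


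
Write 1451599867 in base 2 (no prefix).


1451599867 = 1010110100001011010011111111011 in binary

1010110100001011010011111111011


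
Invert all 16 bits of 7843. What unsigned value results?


7843 ^ 65535 = 57692

57692


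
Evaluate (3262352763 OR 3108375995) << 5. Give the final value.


Step 1: 3262352763 | 3108375995 = 4218916347
Step 2: 4218916347 << 5 = 135005323104

135005323104


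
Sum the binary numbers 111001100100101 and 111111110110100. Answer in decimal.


111001100100101 + 111111110110100 = 1111001011011001 = 62169

62169


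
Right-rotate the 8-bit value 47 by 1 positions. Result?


Rotate 0b101111 right by 1 (8-bit) = 0b10010111 = 151

151


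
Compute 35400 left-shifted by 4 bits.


0b1000101001001000 << 4 = 0b10001010010010000000 = 566400

566400


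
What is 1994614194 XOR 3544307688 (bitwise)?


0b1110110111000110110010110110010 ^ 0b11010011010000011101011111101000 = 0b10100101101000101011001001011010 = 2778903130

2778903130


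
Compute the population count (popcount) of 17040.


0b100001010010000 has 4 set bits

4


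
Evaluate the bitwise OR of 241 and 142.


0b11110001 | 0b10001110 = 0b11111111 = 255

255


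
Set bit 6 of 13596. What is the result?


13596 | (1 << 6) = 13596 | 64 = 13660

13660


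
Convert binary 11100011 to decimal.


11100011 in decimal = 227

227


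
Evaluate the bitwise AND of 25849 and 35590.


0b110010011111001 & 0b1000101100000110 = 0b0 = 0

0


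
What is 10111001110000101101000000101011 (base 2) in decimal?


10111001110000101101000000101011 in decimal = 3116552235

3116552235


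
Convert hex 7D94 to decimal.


7D94 hex = 32148 decimal

32148


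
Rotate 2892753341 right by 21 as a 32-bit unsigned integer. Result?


Rotate 0b10101100011010111110100110111101 right by 21 (32-bit) = 0b1011111010011011110110101100011 = 1598942563

1598942563


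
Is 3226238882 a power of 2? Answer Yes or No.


0b11000000010011000111111110100010. Multiple bits set => No

No


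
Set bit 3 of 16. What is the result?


16 | (1 << 3) = 16 | 8 = 24

24


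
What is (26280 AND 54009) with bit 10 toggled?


Step 1: 26280 & 54009 = 17064
Step 2: 17064 ^ (1 << 10) = 17064 ^ 1024 = 18088

18088


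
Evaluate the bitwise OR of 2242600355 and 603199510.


0b10000101101010110101110110100011 | 0b100011111101000001100000010110 = 0b10100111111111110101110110110111 = 2818530743

2818530743


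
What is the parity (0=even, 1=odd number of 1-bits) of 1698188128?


0b1100101001110000100101101100000 has 13 ones => parity 1

1


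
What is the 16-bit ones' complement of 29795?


29795 ^ 65535 = 35740

35740


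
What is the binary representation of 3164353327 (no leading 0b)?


3164353327 = 10111100100111000011001100101111 in binary

10111100100111000011001100101111


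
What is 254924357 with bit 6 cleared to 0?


254924357 & ~(1 << 6) = 254924293

254924293


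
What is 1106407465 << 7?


0b1000001111100100111000000101001 << 7 = 0b10000011111001001110000001010010000000 = 141620155520

141620155520


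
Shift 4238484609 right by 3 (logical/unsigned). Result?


0b11111100101000100010010010000001 >> 3 = 0b11111100101000100010010010000 = 529810576

529810576


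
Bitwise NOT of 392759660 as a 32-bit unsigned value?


~0b10111011010010000100101101100 = 0b11101000100101101111011010010011 = 3902207635 (32-bit unsigned)

3902207635


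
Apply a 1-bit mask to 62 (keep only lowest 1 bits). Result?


62 & 1 = 0

0


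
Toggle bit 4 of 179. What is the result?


179 ^ (1 << 4) = 179 ^ 16 = 163

163


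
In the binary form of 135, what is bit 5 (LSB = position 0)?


0b10000111, position 5 = 0

0


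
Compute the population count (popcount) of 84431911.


0b101000010000101010000100111 has 10 set bits

10


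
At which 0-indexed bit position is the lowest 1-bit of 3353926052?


0b11000111111010001101100110100100. Lowest set bit at position 2

2


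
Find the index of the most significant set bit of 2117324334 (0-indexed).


0b1111110001100111100111000101110. Highest set bit at position 30

30


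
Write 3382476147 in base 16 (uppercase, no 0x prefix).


3382476147 = C99C7D73 hex

C99C7D73


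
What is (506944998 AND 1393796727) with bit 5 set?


Step 1: 506944998 & 1393796727 = 303236198
Step 2: 303236198 | (1 << 5) = 303236198 | 32 = 303236198

303236198


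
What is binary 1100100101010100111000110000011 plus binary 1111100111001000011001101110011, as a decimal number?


1100100101010100111000110000011 + 1111100111001000011001101110011 = 11100001100011101010010011110110 = 3784221942

3784221942


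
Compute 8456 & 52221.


0b10000100001000 & 0b1100101111111101 = 0b100001000 = 264

264


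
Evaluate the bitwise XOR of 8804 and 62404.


0b10001001100100 ^ 0b1111001111000100 = 0b1101000110100000 = 53664

53664


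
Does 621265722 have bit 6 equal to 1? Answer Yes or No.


0b100101000001111100001100111010, bit 6 = 0. No

No


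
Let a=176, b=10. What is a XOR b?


176 ^ 10 = 186

186


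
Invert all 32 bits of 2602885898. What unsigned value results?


2602885898 ^ 4294967295 = 1692081397

1692081397


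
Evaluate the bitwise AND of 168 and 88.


0b10101000 & 0b1011000 = 0b1000 = 8

8


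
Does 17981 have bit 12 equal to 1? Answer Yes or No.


0b100011000111101, bit 12 = 0. No

No


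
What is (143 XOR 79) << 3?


Step 1: 143 ^ 79 = 192
Step 2: 192 << 3 = 1536

1536


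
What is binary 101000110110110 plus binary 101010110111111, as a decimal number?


101000110110110 + 101010110111111 = 1010011101110101 = 42869

42869


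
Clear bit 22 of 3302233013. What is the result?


3302233013 & ~(1 << 22) = 3298038709

3298038709


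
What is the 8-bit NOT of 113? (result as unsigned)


~0b1110001 = 0b10001110 = 142 (8-bit unsigned)

142


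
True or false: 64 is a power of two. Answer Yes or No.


0b1000000. Only one bit set => Yes

Yes


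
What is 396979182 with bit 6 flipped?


396979182 ^ (1 << 6) = 396979182 ^ 64 = 396979118

396979118


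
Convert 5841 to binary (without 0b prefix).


5841 = 1011011010001 in binary

1011011010001


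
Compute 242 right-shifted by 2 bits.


0b11110010 >> 2 = 0b111100 = 60

60


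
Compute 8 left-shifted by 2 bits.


0b1000 << 2 = 0b100000 = 32

32


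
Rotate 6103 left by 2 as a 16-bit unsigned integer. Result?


Rotate 0b1011111010111 left by 2 (16-bit) = 0b101111101011100 = 24412

24412


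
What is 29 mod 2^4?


29 & 15 = 13

13


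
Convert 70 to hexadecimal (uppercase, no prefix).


70 = 46 hex

46


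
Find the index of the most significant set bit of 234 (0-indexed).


0b11101010. Highest set bit at position 7

7


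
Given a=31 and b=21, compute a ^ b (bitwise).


31 ^ 21 = 10

10


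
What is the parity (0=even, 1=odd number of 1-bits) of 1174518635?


0b1000110000000011011101101101011 has 15 ones => parity 1

1


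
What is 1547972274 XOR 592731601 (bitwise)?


0b1011100010001000010111010110010 ^ 0b100011010101000101110111010001 = 0b1111111000100000111001101100011 = 2131784547

2131784547


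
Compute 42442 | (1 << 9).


42442 | (1 << 9) = 42442 | 512 = 42954

42954


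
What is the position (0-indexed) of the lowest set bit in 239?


0b11101111. Lowest set bit at position 0

0


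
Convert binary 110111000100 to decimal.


110111000100 in decimal = 3524

3524


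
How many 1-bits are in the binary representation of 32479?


0b111111011011111 has 13 set bits

13


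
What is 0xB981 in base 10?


B981 hex = 47489 decimal

47489


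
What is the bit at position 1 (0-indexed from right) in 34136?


0b1000010101011000, position 1 = 0

0


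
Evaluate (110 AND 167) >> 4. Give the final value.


Step 1: 110 & 167 = 38
Step 2: 38 >> 4 = 2

2


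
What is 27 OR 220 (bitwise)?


0b11011 | 0b11011100 = 0b11011111 = 223

223


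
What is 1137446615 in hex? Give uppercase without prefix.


1137446615 = 43CC0ED7 hex

43CC0ED7


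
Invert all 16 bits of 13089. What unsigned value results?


13089 ^ 65535 = 52446

52446


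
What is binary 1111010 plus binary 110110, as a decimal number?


1111010 + 110110 = 10110000 = 176

176


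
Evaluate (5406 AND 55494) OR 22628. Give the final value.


Step 1: 5406 & 55494 = 4102
Step 2: 4102 | 22628 = 22630

22630


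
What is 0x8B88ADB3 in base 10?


8B88ADB3 hex = 2340990387 decimal

2340990387


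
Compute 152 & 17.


0b10011000 & 0b10001 = 0b10000 = 16

16


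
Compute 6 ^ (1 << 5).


6 ^ (1 << 5) = 6 ^ 32 = 38

38


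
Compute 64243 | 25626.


0b1111101011110011 | 0b110010000011010 = 0b1111111011111011 = 65275

65275


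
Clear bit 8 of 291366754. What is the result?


291366754 & ~(1 << 8) = 291366498

291366498


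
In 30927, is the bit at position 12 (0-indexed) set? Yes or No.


0b111100011001111, bit 12 = 1. Yes

Yes


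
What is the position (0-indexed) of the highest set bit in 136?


0b10001000. Highest set bit at position 7

7


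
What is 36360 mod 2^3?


36360 & 7 = 0

0


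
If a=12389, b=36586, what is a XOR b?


12389 ^ 36586 = 48783

48783


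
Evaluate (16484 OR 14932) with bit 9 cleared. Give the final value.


Step 1: 16484 | 14932 = 31348
Step 2: 31348 & ~(1 << 9) = 30836

30836


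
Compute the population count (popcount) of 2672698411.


0b10011111010011100010010000101011 has 16 set bits

16


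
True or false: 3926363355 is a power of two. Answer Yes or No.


0b11101010000001111000110011011011. Multiple bits set => No

No


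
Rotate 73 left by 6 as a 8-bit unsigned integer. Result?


Rotate 0b1001001 left by 6 (8-bit) = 0b1010010 = 82

82


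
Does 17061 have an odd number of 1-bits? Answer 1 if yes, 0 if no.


0b100001010100101 has 6 ones => parity 0

0


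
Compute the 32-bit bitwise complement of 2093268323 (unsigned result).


~0b1111100110001001011110101100011 = 0b10000011001110110100001010011100 = 2201698972 (32-bit unsigned)

2201698972


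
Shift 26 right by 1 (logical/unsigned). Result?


0b11010 >> 1 = 0b1101 = 13

13


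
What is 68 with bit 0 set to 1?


68 | (1 << 0) = 68 | 1 = 69

69


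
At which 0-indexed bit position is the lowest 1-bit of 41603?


0b1010001010000011. Lowest set bit at position 0

0


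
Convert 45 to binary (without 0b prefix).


45 = 101101 in binary

101101


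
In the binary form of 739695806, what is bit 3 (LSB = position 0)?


0b101100000101101101110010111110, position 3 = 1

1


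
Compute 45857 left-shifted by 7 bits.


0b1011001100100001 << 7 = 0b10110011001000010000000 = 5869696

5869696


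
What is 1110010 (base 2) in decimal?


1110010 in decimal = 114

114


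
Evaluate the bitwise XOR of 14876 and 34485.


0b11101000011100 ^ 0b1000011010110101 = 0b1011110010101001 = 48297

48297


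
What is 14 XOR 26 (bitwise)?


0b1110 ^ 0b11010 = 0b10100 = 20

20


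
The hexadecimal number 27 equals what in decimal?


27 hex = 39 decimal

39


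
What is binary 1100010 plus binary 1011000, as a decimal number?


1100010 + 1011000 = 10111010 = 186

186


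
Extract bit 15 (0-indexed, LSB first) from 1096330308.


0b1000001010110001010110001000100, position 15 = 1

1


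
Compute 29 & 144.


0b11101 & 0b10010000 = 0b10000 = 16

16


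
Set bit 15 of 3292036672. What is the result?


3292036672 | (1 << 15) = 3292036672 | 32768 = 3292069440

3292069440


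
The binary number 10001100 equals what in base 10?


10001100 in decimal = 140

140


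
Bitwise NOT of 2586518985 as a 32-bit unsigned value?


~0b10011010001010110010010111001001 = 0b1100101110101001101101000110110 = 1708448310 (32-bit unsigned)

1708448310


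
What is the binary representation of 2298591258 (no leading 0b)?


2298591258 = 10001001000000011011100000011010 in binary

10001001000000011011100000011010


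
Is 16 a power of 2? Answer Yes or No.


0b10000. Only one bit set => Yes

Yes


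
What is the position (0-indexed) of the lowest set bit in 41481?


0b1010001000001001. Lowest set bit at position 0

0


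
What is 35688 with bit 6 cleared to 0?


35688 & ~(1 << 6) = 35624

35624
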